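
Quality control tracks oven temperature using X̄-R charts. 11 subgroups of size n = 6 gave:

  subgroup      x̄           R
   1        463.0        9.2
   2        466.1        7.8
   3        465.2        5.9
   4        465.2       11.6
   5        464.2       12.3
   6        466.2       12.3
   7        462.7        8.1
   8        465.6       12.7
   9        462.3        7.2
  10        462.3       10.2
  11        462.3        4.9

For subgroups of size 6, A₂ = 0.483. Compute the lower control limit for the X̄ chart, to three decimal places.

X̄̄ = (463.0 + 466.1 + 465.2 + 465.2 + 464.2 + 466.2 + 462.7 + 465.6 + 462.3 + 462.3 + 462.3) / 11 = 5105.1000 / 11 = 464.1000
R̄ = (9.2 + 7.8 + 5.9 + 11.6 + 12.3 + 12.3 + 8.1 + 12.7 + 7.2 + 10.2 + 4.9) / 11 = 102.2000 / 11 = 9.2909
LCL = X̄̄ − A₂·R̄ = 464.1000 − 0.483 × 9.2909 = 459.6125

459.612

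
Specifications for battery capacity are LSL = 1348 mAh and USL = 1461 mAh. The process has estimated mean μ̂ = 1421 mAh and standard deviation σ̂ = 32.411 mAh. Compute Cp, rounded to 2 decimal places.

0.58

Cp = (USL − LSL) / (6σ̂) = (1461 − 1348) / (6 × 32.411) = 113.0000 / 194.4660 = 0.5811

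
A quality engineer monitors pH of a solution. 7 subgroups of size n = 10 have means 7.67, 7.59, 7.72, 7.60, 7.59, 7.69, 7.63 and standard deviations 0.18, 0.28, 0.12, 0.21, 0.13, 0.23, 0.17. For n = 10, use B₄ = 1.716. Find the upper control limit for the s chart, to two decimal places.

0.32

s̄ = (0.18 + 0.28 + 0.12 + 0.21 + 0.13 + 0.23 + 0.17) / 7 = 0.1886
UCL_s = B₄·s̄ = 1.716 × 0.1886 = 0.3236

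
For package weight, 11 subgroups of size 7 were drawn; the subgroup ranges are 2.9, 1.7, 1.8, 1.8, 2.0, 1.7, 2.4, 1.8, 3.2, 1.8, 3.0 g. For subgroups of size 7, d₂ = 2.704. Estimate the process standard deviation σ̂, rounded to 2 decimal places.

0.81

R̄ = (2.9 + 1.7 + 1.8 + 1.8 + 2.0 + 1.7 + 2.4 + 1.8 + 3.2 + 1.8 + 3.0) / 11 = 2.1909
σ̂ = R̄ / d₂ = 2.1909 / 2.704 = 0.8102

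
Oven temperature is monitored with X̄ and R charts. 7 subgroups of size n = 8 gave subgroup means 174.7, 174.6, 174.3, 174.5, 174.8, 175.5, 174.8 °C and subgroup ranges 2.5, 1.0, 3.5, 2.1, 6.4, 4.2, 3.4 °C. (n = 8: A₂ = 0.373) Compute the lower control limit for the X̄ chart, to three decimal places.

173.512

X̄̄ = (174.7 + 174.6 + 174.3 + 174.5 + 174.8 + 175.5 + 174.8) / 7 = 1223.2000 / 7 = 174.7429
R̄ = (2.5 + 1.0 + 3.5 + 2.1 + 6.4 + 4.2 + 3.4) / 7 = 23.1000 / 7 = 3.3000
LCL = X̄̄ − A₂·R̄ = 174.7429 − 0.373 × 3.3000 = 173.5120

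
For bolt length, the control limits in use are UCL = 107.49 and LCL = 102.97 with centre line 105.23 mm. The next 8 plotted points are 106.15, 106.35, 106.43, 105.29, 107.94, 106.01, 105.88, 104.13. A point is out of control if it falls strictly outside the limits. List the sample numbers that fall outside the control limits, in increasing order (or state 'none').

5

Compare each point to [102.97, 107.49]: sample 5 = 107.94 > UCL.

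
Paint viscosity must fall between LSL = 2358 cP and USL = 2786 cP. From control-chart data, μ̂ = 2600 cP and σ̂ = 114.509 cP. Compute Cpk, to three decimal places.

Cpu = (USL − μ̂) / (3σ̂) = (2786 − 2600) / (3 × 114.509) = 0.5414; Cpl = (μ̂ − LSL) / (3σ̂) = (2600 − 2358) / (3 × 114.509) = 0.7045; Cpk = min(Cpu, Cpl) = 0.5414

0.541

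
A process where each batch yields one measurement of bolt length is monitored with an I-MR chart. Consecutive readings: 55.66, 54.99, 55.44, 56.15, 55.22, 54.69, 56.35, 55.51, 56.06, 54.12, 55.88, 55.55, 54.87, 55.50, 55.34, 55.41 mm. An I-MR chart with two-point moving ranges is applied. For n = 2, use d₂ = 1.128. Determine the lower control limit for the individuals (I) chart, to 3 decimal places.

53.310

X̄ = (55.66 + 54.99 + 55.44 + 56.15 + 55.22 + 54.69 + 56.35 + 55.51 + 56.06 + 54.12 + 55.88 + 55.55 + 54.87 + 55.50 + 55.34 + 55.41) / 16 = 55.4213
Moving ranges: 0.67, 0.45, 0.71, 0.93, 0.53, 1.66, 0.84, 0.55, 1.94, 1.76, 0.33, 0.68, 0.63, 0.16, 0.07; M̄R̄ = 11.9100 / 15 = 0.7940
LCL = X̄ − 3·M̄R̄/d₂ = 55.4213 − 3 × 0.7940 / 1.128 = 53.3095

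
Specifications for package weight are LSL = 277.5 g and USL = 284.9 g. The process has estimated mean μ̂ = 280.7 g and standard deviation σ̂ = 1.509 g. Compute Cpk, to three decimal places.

Cpu = (USL − μ̂) / (3σ̂) = (284.9 − 280.7) / (3 × 1.509) = 0.9278; Cpl = (μ̂ − LSL) / (3σ̂) = (280.7 − 277.5) / (3 × 1.509) = 0.7069; Cpk = min(Cpu, Cpl) = 0.7069

0.707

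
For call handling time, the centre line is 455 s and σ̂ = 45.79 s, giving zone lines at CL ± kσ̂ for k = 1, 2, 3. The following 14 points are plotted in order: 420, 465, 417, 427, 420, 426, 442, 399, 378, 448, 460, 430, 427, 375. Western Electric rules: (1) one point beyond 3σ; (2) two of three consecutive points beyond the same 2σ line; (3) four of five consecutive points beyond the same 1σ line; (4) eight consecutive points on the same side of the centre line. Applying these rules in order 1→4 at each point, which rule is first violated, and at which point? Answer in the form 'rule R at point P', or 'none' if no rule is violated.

rule 4 at point 10

Zone of each point (C = within 1σ̂, B = 1σ̂–2σ̂, A = 2σ̂–3σ̂, * = beyond 3σ̂; sign = side of CL): 1:-C, 2:+C, 3:-C, 4:-C, 5:-C, 6:-C, 7:-C, 8:-B, 9:-B, 10:-C, 11:+C, 12:-C, 13:-C, 14:-B
Rule 4 (eight consecutive points on the same side of the centre line) is satisfied at point 10.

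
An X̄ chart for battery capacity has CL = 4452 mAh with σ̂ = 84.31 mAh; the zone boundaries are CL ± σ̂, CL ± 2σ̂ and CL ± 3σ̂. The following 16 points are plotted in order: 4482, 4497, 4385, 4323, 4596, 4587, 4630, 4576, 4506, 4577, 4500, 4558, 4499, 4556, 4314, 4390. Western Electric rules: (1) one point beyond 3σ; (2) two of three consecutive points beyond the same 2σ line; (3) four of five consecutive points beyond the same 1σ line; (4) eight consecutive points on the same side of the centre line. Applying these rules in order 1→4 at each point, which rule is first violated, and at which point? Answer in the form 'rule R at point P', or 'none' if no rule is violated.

Zone of each point (C = within 1σ̂, B = 1σ̂–2σ̂, A = 2σ̂–3σ̂, * = beyond 3σ̂; sign = side of CL): 1:+C, 2:+C, 3:-C, 4:-B, 5:+B, 6:+B, 7:+A, 8:+B, 9:+C, 10:+B, 11:+C, 12:+B, 13:+C, 14:+B, 15:-B, 16:-C
Rule 3 (four of five consecutive points beyond the same 1σ limit) is satisfied at point 8.

rule 3 at point 8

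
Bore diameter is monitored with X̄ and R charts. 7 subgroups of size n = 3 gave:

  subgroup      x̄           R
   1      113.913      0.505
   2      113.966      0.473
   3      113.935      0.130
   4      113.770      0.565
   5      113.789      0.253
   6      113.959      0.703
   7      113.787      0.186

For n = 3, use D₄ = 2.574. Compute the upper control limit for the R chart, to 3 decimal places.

1.035

R̄ = (0.505 + 0.473 + 0.130 + 0.565 + 0.253 + 0.703 + 0.186) / 7 = 2.8150 / 7 = 0.4021
UCL_R = D₄·R̄ = 2.574 × 0.4021 = 1.0351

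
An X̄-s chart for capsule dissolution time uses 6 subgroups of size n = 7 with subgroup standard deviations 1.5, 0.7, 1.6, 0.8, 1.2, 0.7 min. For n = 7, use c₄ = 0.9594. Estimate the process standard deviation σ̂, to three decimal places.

1.129

s̄ = (1.5 + 0.7 + 1.6 + 0.8 + 1.2 + 0.7) / 6 = 1.0833
σ̂ = s̄ / c₄ = 1.0833 / 0.9594 = 1.1292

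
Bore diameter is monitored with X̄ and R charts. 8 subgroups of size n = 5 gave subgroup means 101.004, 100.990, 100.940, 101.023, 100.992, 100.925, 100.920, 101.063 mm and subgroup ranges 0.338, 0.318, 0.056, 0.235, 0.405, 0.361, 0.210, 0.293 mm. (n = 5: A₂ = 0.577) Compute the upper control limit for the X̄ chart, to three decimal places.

X̄̄ = (101.004 + 100.990 + 100.940 + 101.023 + 100.992 + 100.925 + 100.920 + 101.063) / 8 = 807.8570 / 8 = 100.9821
R̄ = (0.338 + 0.318 + 0.056 + 0.235 + 0.405 + 0.361 + 0.210 + 0.293) / 8 = 2.2160 / 8 = 0.2770
UCL = X̄̄ + A₂·R̄ = 100.9821 + 0.577 × 0.2770 = 101.1420

101.142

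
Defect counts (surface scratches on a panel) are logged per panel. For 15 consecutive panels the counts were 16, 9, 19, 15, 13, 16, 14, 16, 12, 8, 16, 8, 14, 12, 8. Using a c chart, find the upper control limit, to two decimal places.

23.91

c̄ = (16 + 9 + 19 + 15 + 13 + 16 + 14 + 16 + 12 + 8 + 16 + 8 + 14 + 12 + 8) / 15 = 196 / 15 = 13.0667
UCL = c̄ + 3√c̄ = 13.0667 + 3 × √13.0667 = 13.0667 + 3 × 3.6148 = 23.9110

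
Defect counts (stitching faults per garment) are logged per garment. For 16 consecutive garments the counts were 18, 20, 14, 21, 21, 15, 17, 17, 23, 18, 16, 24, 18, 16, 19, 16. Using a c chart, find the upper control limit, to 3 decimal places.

c̄ = (18 + 20 + 14 + 21 + 21 + 15 + 17 + 17 + 23 + 18 + 16 + 24 + 18 + 16 + 19 + 16) / 16 = 293 / 16 = 18.3125
UCL = c̄ + 3√c̄ = 18.3125 + 3 × √18.3125 = 18.3125 + 3 × 4.2793 = 31.1504

31.150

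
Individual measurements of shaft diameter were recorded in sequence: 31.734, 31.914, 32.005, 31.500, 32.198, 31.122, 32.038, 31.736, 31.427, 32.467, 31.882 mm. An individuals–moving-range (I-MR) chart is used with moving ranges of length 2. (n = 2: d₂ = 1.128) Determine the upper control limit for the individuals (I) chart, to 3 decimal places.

X̄ = (31.734 + 31.914 + 32.005 + 31.500 + 32.198 + 31.122 + 32.038 + 31.736 + 31.427 + 32.467 + 31.882) / 11 = 31.8203
Moving ranges: 0.180, 0.091, 0.505, 0.698, 1.076, 0.916, 0.302, 0.309, 1.040, 0.585; M̄R̄ = 5.7020 / 10 = 0.5702
UCL = X̄ + 3·M̄R̄/d₂ = 31.8203 + 3 × 0.5702 / 1.128 = 33.3368

33.337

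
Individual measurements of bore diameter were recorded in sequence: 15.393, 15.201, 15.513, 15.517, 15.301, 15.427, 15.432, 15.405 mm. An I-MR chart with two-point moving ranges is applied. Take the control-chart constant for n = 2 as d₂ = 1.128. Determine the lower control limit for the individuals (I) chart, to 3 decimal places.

X̄ = (15.393 + 15.201 + 15.513 + 15.517 + 15.301 + 15.427 + 15.432 + 15.405) / 8 = 15.3986
Moving ranges: 0.192, 0.312, 0.004, 0.216, 0.126, 0.005, 0.027; M̄R̄ = 0.8820 / 7 = 0.1260
LCL = X̄ − 3·M̄R̄/d₂ = 15.3986 − 3 × 0.1260 / 1.128 = 15.0635

15.064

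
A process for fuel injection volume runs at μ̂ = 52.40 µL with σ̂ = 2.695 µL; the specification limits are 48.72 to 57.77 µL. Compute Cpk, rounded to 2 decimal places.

Cpu = (USL − μ̂) / (3σ̂) = (57.77 − 52.40) / (3 × 2.695) = 0.6642; Cpl = (μ̂ − LSL) / (3σ̂) = (52.40 − 48.72) / (3 × 2.695) = 0.4552; Cpk = min(Cpu, Cpl) = 0.4552

0.46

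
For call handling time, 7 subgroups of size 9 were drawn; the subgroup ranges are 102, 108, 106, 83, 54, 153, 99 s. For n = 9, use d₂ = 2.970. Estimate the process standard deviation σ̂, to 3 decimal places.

R̄ = (102 + 108 + 106 + 83 + 54 + 153 + 99) / 7 = 100.7143
σ̂ = R̄ / d₂ = 100.7143 / 2.970 = 33.9105

33.911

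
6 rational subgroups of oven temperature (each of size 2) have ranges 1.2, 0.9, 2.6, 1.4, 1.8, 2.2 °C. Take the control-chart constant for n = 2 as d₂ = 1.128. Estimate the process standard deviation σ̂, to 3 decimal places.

R̄ = (1.2 + 0.9 + 2.6 + 1.4 + 1.8 + 2.2) / 6 = 1.6833
σ̂ = R̄ / d₂ = 1.6833 / 1.128 = 1.4923

1.492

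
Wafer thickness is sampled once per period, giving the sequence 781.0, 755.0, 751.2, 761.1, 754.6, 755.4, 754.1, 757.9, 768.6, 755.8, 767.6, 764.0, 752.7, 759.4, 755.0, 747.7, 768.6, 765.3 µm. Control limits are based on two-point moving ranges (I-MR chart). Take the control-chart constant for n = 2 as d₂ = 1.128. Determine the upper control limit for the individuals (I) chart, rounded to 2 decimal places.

X̄ = (781.0 + 755.0 + 751.2 + 761.1 + 754.6 + 755.4 + 754.1 + 757.9 + 768.6 + 755.8 + 767.6 + 764.0 + 752.7 + 759.4 + 755.0 + 747.7 + 768.6 + 765.3) / 18 = 759.7222
Moving ranges: 26.0, 3.8, 9.9, 6.5, 0.8, 1.3, 3.8, 10.7, 12.8, 11.8, 3.6, 11.3, 6.7, 4.4, 7.3, 20.9, 3.3; M̄R̄ = 144.9000 / 17 = 8.5235
UCL = X̄ + 3·M̄R̄/d₂ = 759.7222 + 3 × 8.5235 / 1.128 = 782.3912

782.39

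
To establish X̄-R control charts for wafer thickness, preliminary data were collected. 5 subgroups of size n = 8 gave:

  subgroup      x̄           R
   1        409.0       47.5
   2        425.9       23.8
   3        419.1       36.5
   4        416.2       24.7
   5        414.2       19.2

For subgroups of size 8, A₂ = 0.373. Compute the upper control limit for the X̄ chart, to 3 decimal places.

X̄̄ = (409.0 + 425.9 + 419.1 + 416.2 + 414.2) / 5 = 2084.4000 / 5 = 416.8800
R̄ = (47.5 + 23.8 + 36.5 + 24.7 + 19.2) / 5 = 151.7000 / 5 = 30.3400
UCL = X̄̄ + A₂·R̄ = 416.8800 + 0.373 × 30.3400 = 428.1968

428.197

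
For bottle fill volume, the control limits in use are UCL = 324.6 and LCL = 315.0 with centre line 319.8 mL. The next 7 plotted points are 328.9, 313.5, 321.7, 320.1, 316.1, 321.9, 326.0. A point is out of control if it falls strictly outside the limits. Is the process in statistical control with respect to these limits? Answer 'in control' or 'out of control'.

out of control

Compare each point to [315.0, 324.6]: sample 1 = 328.9 > UCL; sample 2 = 313.5 < LCL; sample 7 = 326.0 > UCL.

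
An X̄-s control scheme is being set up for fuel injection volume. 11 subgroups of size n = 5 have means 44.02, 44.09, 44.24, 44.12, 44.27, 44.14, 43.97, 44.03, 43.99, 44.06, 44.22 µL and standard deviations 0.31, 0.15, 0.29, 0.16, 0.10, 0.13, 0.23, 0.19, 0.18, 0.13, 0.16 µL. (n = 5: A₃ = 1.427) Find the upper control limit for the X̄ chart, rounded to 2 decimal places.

X̄̄ = (44.02 + 44.09 + 44.24 + 44.12 + 44.27 + 44.14 + 43.97 + 44.03 + 43.99 + 44.06 + 44.22) / 11 = 44.1045
s̄ = (0.31 + 0.15 + 0.29 + 0.16 + 0.10 + 0.13 + 0.23 + 0.19 + 0.18 + 0.13 + 0.16) / 11 = 0.1845
UCL = X̄̄ + A₃·s̄ = 44.1045 + 1.427 × 0.1845 = 44.3679

44.37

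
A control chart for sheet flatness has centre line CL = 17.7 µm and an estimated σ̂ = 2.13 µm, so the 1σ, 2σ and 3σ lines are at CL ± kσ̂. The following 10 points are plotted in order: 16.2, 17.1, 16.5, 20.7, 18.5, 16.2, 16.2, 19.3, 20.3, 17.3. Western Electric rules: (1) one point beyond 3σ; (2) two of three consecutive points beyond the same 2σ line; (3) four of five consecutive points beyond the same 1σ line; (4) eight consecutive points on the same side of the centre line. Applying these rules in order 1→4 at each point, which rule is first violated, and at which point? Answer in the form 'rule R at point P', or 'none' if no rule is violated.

none

Zone of each point (C = within 1σ̂, B = 1σ̂–2σ̂, A = 2σ̂–3σ̂, * = beyond 3σ̂; sign = side of CL): 1:-C, 2:-C, 3:-C, 4:+B, 5:+C, 6:-C, 7:-C, 8:+C, 9:+B, 10:-C
No rule fires across all 10 points.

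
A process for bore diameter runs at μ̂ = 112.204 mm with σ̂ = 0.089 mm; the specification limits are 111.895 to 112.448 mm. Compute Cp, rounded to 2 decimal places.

Cp = (USL − LSL) / (6σ̂) = (112.448 − 111.895) / (6 × 0.089) = 0.5530 / 0.5340 = 1.0356

1.04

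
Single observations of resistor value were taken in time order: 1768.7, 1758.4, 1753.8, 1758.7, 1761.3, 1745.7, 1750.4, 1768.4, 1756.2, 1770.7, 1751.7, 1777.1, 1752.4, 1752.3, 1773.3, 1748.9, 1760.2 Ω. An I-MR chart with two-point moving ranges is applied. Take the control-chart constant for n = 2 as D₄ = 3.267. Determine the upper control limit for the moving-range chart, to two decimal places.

43.55

Moving ranges: 10.3, 4.6, 4.9, 2.6, 15.6, 4.7, 18.0, 12.2, 14.5, 19.0, 25.4, 24.7, 0.1, 21.0, 24.4, 11.3; M̄R̄ = 213.3000 / 16 = 13.3312
UCL_MR = D₄·M̄R̄ = 3.267 × 13.3312 = 43.5532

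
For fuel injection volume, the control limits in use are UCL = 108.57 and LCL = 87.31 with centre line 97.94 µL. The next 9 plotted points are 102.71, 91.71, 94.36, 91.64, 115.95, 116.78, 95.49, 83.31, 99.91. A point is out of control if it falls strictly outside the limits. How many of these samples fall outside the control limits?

Compare each point to [87.31, 108.57]: sample 5 = 115.95 > UCL; sample 6 = 116.78 > UCL; sample 8 = 83.31 < LCL.

3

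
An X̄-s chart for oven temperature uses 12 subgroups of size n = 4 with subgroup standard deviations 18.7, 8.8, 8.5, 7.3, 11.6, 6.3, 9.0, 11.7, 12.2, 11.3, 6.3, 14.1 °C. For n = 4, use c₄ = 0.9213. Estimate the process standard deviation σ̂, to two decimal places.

s̄ = (18.7 + 8.8 + 8.5 + 7.3 + 11.6 + 6.3 + 9.0 + 11.7 + 12.2 + 11.3 + 6.3 + 14.1) / 12 = 10.4833
σ̂ = s̄ / c₄ = 10.4833 / 0.9213 = 11.3788

11.38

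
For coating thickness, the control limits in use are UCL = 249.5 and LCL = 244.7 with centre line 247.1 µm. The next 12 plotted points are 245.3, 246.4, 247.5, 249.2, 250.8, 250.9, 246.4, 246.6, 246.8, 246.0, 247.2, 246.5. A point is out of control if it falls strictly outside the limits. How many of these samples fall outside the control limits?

Compare each point to [244.7, 249.5]: sample 5 = 250.8 > UCL; sample 6 = 250.9 > UCL.

2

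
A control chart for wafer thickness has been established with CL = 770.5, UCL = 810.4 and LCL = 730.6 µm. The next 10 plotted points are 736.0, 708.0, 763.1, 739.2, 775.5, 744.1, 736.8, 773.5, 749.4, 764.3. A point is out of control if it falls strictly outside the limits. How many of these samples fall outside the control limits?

1

Compare each point to [730.6, 810.4]: sample 2 = 708.0 < LCL.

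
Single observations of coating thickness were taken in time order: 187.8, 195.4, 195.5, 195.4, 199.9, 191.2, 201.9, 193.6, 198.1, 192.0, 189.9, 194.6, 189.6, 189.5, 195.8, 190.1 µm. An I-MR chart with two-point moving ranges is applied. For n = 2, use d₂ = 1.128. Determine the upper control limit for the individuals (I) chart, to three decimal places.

X̄ = (187.8 + 195.4 + 195.5 + 195.4 + 199.9 + 191.2 + 201.9 + 193.6 + 198.1 + 192.0 + 189.9 + 194.6 + 189.6 + 189.5 + 195.8 + 190.1) / 16 = 193.7688
Moving ranges: 7.6, 0.1, 0.1, 4.5, 8.7, 10.7, 8.3, 4.5, 6.1, 2.1, 4.7, 5.0, 0.1, 6.3, 5.7; M̄R̄ = 74.5000 / 15 = 4.9667
UCL = X̄ + 3·M̄R̄/d₂ = 193.7688 + 3 × 4.9667 / 1.128 = 206.9780

206.978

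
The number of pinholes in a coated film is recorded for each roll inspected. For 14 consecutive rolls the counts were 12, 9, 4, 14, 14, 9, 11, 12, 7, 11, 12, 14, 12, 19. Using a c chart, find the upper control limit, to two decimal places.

c̄ = (12 + 9 + 4 + 14 + 14 + 9 + 11 + 12 + 7 + 11 + 12 + 14 + 12 + 19) / 14 = 160 / 14 = 11.4286
UCL = c̄ + 3√c̄ = 11.4286 + 3 × √11.4286 = 11.4286 + 3 × 3.3806 = 21.5704

21.57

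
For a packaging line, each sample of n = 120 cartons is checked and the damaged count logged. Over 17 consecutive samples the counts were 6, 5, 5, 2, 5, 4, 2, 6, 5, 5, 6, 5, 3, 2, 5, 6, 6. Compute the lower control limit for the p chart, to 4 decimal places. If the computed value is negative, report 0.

p̄ = Σdᵢ / (k·n) = 78 / (17 × 120) = 0.03824
LCL = p̄ − 3·√(p̄(1−p̄)/n) = 0.03824 − 3 × 0.01751 = -0.01428 → 0 (negative, so LCL = 0)

0.0000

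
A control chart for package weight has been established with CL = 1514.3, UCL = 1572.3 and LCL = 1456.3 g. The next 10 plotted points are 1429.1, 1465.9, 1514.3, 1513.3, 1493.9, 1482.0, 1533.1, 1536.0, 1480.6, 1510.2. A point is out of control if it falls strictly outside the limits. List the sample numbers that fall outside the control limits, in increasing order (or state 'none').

Compare each point to [1456.3, 1572.3]: sample 1 = 1429.1 < LCL.

1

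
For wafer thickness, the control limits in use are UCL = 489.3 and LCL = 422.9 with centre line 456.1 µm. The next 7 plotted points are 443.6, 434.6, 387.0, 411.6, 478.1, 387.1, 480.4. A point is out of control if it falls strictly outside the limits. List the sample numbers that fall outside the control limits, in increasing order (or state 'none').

Compare each point to [422.9, 489.3]: sample 3 = 387.0 < LCL; sample 4 = 411.6 < LCL; sample 6 = 387.1 < LCL.

3, 4, 6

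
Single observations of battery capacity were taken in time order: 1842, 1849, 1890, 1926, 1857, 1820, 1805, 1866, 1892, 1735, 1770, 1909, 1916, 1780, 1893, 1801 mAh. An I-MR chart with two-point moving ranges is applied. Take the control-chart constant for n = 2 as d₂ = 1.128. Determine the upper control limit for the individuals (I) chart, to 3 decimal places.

X̄ = (1842 + 1849 + 1890 + 1926 + 1857 + 1820 + 1805 + 1866 + 1892 + 1735 + 1770 + 1909 + 1916 + 1780 + 1893 + 1801) / 16 = 1846.9375
Moving ranges: 7, 41, 36, 69, 37, 15, 61, 26, 157, 35, 139, 7, 136, 113, 92; M̄R̄ = 971.0000 / 15 = 64.7333
UCL = X̄ + 3·M̄R̄/d₂ = 1846.9375 + 3 × 64.7333 / 1.128 = 2019.1006

2019.101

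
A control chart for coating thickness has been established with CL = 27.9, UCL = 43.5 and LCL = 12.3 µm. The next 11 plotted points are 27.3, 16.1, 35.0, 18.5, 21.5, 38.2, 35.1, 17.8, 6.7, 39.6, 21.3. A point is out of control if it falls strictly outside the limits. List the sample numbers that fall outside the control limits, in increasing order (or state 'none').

9

Compare each point to [12.3, 43.5]: sample 9 = 6.7 < LCL.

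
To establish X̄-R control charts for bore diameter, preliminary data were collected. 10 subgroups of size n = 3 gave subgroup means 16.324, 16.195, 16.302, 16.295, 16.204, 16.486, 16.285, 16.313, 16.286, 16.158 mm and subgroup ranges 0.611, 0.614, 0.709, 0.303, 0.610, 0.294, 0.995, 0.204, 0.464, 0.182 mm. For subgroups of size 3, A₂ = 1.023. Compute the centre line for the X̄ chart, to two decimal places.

X̄̄ = (16.324 + 16.195 + 16.302 + 16.295 + 16.204 + 16.486 + 16.285 + 16.313 + 16.286 + 16.158) / 10 = 162.8480 / 10 = 16.2848
CL = X̄̄ = 16.2848

16.28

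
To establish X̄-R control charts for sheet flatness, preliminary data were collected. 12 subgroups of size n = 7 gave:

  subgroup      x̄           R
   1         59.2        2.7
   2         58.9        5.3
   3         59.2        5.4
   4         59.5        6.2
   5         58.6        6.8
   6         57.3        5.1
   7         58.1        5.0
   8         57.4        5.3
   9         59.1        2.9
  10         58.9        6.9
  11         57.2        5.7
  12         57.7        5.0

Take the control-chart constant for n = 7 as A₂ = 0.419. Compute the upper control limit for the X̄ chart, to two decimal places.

X̄̄ = (59.2 + 58.9 + 59.2 + 59.5 + 58.6 + 57.3 + 58.1 + 57.4 + 59.1 + 58.9 + 57.2 + 57.7) / 12 = 701.1000 / 12 = 58.4250
R̄ = (2.7 + 5.3 + 5.4 + 6.2 + 6.8 + 5.1 + 5.0 + 5.3 + 2.9 + 6.9 + 5.7 + 5.0) / 12 = 62.3000 / 12 = 5.1917
UCL = X̄̄ + A₂·R̄ = 58.4250 + 0.419 × 5.1917 = 60.6003

60.60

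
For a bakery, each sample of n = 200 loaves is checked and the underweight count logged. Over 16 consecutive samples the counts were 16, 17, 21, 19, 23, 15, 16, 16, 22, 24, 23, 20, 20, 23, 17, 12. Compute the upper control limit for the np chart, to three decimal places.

31.440

p̄ = Σdᵢ / (k·n) = 304 / (16 × 200) = 0.09500
UCL = np̄ + 3·√(np̄(1−p̄)) = 19.0000 + 3 × √(19.0000×0.90500) = 19.0000 + 3 × 4.1467 = 31.4401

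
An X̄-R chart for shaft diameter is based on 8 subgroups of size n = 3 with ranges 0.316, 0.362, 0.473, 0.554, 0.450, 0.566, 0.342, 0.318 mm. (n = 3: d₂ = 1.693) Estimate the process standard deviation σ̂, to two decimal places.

R̄ = (0.316 + 0.362 + 0.473 + 0.554 + 0.450 + 0.566 + 0.342 + 0.318) / 8 = 0.4226
σ̂ = R̄ / d₂ = 0.4226 / 1.693 = 0.2496

0.25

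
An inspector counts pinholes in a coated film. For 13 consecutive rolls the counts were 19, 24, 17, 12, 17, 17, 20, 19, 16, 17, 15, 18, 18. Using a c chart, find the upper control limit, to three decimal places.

c̄ = (19 + 24 + 17 + 12 + 17 + 17 + 20 + 19 + 16 + 17 + 15 + 18 + 18) / 13 = 229 / 13 = 17.6154
UCL = c̄ + 3√c̄ = 17.6154 + 3 × √17.6154 = 17.6154 + 3 × 4.1971 = 30.2066

30.207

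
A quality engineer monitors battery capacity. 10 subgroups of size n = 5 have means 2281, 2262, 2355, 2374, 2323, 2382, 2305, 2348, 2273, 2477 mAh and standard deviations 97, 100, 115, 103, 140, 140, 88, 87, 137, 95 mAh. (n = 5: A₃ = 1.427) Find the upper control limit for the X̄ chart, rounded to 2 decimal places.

2495.26

X̄̄ = (2281 + 2262 + 2355 + 2374 + 2323 + 2382 + 2305 + 2348 + 2273 + 2477) / 10 = 2338.0000
s̄ = (97 + 100 + 115 + 103 + 140 + 140 + 88 + 87 + 137 + 95) / 10 = 110.2000
UCL = X̄̄ + A₃·s̄ = 2338.0000 + 1.427 × 110.2000 = 2495.2554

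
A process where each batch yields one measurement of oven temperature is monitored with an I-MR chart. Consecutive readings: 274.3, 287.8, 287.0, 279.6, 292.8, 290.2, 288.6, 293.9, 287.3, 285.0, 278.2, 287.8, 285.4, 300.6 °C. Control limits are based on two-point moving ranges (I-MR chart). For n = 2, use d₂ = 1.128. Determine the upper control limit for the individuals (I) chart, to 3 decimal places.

X̄ = (274.3 + 287.8 + 287.0 + 279.6 + 292.8 + 290.2 + 288.6 + 293.9 + 287.3 + 285.0 + 278.2 + 287.8 + 285.4 + 300.6) / 14 = 287.0357
Moving ranges: 13.5, 0.8, 7.4, 13.2, 2.6, 1.6, 5.3, 6.6, 2.3, 6.8, 9.6, 2.4, 15.2; M̄R̄ = 87.3000 / 13 = 6.7154
UCL = X̄ + 3·M̄R̄/d₂ = 287.0357 + 3 × 6.7154 / 1.128 = 304.8958

304.896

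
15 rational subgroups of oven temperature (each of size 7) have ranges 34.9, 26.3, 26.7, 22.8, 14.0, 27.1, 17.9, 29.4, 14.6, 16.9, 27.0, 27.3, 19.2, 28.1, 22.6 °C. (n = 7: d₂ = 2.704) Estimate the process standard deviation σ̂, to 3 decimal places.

R̄ = (34.9 + 26.3 + 26.7 + 22.8 + 14.0 + 27.1 + 17.9 + 29.4 + 14.6 + 16.9 + 27.0 + 27.3 + 19.2 + 28.1 + 22.6) / 15 = 23.6533
σ̂ = R̄ / d₂ = 23.6533 / 2.704 = 8.7475

8.748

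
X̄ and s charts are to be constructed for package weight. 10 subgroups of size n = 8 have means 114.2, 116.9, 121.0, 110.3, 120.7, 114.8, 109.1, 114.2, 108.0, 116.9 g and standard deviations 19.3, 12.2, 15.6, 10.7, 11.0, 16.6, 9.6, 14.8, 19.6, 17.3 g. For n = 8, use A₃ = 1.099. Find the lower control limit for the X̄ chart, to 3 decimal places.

X̄̄ = (114.2 + 116.9 + 121.0 + 110.3 + 120.7 + 114.8 + 109.1 + 114.2 + 108.0 + 116.9) / 10 = 114.6100
s̄ = (19.3 + 12.2 + 15.6 + 10.7 + 11.0 + 16.6 + 9.6 + 14.8 + 19.6 + 17.3) / 10 = 14.6700
LCL = X̄̄ − A₃·s̄ = 114.6100 − 1.099 × 14.6700 = 98.4877

98.488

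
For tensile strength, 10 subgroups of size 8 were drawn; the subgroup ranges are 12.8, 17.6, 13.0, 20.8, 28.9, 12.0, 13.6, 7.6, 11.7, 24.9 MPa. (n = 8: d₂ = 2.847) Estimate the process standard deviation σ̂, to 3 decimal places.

5.722

R̄ = (12.8 + 17.6 + 13.0 + 20.8 + 28.9 + 12.0 + 13.6 + 7.6 + 11.7 + 24.9) / 10 = 16.2900
σ̂ = R̄ / d₂ = 16.2900 / 2.847 = 5.7218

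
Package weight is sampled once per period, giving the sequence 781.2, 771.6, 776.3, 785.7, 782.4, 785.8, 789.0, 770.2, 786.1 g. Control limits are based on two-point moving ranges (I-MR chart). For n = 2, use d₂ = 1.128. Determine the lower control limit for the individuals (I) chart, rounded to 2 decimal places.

758.22

X̄ = (781.2 + 771.6 + 776.3 + 785.7 + 782.4 + 785.8 + 789.0 + 770.2 + 786.1) / 9 = 780.9222
Moving ranges: 9.6, 4.7, 9.4, 3.3, 3.4, 3.2, 18.8, 15.9; M̄R̄ = 68.3000 / 8 = 8.5375
LCL = X̄ − 3·M̄R̄/d₂ = 780.9222 − 3 × 8.5375 / 1.128 = 758.2161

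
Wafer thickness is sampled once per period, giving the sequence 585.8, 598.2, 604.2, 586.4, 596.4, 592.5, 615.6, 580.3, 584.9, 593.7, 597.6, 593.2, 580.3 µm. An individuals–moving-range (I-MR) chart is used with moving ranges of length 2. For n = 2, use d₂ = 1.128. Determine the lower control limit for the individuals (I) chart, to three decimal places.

X̄ = (585.8 + 598.2 + 604.2 + 586.4 + 596.4 + 592.5 + 615.6 + 580.3 + 584.9 + 593.7 + 597.6 + 593.2 + 580.3) / 13 = 593.0077
Moving ranges: 12.4, 6.0, 17.8, 10.0, 3.9, 23.1, 35.3, 4.6, 8.8, 3.9, 4.4, 12.9; M̄R̄ = 143.1000 / 12 = 11.9250
LCL = X̄ − 3·M̄R̄/d₂ = 593.0077 − 3 × 11.9250 / 1.128 = 561.2923

561.292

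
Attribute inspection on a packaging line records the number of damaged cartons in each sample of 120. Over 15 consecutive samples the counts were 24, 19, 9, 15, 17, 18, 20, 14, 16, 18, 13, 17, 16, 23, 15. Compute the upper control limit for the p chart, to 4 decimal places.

0.2365

p̄ = Σdᵢ / (k·n) = 254 / (15 × 120) = 0.14111
UCL = p̄ + 3·√(p̄(1−p̄)/n) = 0.14111 + 3 × √(0.14111×0.85889/120) = 0.14111 + 3 × 0.03178 = 0.23645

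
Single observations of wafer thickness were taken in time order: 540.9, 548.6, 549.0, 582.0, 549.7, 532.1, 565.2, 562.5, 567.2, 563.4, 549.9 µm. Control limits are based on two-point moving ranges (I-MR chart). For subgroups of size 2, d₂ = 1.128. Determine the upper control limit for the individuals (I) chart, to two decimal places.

X̄ = (540.9 + 548.6 + 549.0 + 582.0 + 549.7 + 532.1 + 565.2 + 562.5 + 567.2 + 563.4 + 549.9) / 11 = 555.5000
Moving ranges: 7.7, 0.4, 33.0, 32.3, 17.6, 33.1, 2.7, 4.7, 3.8, 13.5; M̄R̄ = 148.8000 / 10 = 14.8800
UCL = X̄ + 3·M̄R̄/d₂ = 555.5000 + 3 × 14.8800 / 1.128 = 595.0745

595.07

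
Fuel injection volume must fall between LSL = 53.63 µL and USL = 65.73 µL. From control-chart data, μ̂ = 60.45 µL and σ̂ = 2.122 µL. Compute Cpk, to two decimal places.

Cpu = (USL − μ̂) / (3σ̂) = (65.73 − 60.45) / (3 × 2.122) = 0.8294; Cpl = (μ̂ − LSL) / (3σ̂) = (60.45 − 53.63) / (3 × 2.122) = 1.0713; Cpk = min(Cpu, Cpl) = 0.8294

0.83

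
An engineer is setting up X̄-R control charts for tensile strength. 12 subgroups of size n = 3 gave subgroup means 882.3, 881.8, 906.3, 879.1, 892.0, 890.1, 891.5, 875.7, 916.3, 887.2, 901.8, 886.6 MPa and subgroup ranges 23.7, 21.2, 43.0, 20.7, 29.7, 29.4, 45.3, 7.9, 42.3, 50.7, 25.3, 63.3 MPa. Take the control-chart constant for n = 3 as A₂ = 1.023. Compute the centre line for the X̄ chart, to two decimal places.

890.89

X̄̄ = (882.3 + 881.8 + 906.3 + 879.1 + 892.0 + 890.1 + 891.5 + 875.7 + 916.3 + 887.2 + 901.8 + 886.6) / 12 = 10690.7000 / 12 = 890.8917
CL = X̄̄ = 890.8917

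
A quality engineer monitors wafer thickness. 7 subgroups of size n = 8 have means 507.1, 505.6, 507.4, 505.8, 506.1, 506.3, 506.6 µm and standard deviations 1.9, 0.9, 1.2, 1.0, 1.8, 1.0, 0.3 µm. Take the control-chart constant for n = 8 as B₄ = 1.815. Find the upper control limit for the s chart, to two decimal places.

2.10

s̄ = (1.9 + 0.9 + 1.2 + 1.0 + 1.8 + 1.0 + 0.3) / 7 = 1.1571
UCL_s = B₄·s̄ = 1.815 × 1.1571 = 2.1002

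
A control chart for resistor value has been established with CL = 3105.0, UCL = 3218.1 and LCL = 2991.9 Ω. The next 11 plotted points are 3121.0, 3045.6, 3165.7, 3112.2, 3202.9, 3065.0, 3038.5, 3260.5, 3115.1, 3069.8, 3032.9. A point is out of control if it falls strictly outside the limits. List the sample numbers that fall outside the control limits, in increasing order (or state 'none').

Compare each point to [2991.9, 3218.1]: sample 8 = 3260.5 > UCL.

8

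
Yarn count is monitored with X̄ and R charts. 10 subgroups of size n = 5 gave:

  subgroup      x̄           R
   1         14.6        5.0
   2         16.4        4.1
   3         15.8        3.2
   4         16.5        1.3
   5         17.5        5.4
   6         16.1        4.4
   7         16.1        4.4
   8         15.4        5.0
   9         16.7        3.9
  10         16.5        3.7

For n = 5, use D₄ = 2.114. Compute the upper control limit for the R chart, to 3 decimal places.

8.541

R̄ = (5.0 + 4.1 + 3.2 + 1.3 + 5.4 + 4.4 + 4.4 + 5.0 + 3.9 + 3.7) / 10 = 40.4000 / 10 = 4.0400
UCL_R = D₄·R̄ = 2.114 × 4.0400 = 8.5406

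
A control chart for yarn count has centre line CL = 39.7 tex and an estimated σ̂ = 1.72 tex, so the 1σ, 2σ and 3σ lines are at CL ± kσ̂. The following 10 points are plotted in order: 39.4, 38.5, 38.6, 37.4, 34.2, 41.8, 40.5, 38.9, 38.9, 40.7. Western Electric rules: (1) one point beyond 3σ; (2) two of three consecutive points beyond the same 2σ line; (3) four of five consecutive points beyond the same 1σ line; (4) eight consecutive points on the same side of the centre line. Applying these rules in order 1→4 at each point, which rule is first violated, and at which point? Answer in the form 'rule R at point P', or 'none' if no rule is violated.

Zone of each point (C = within 1σ̂, B = 1σ̂–2σ̂, A = 2σ̂–3σ̂, * = beyond 3σ̂; sign = side of CL): 1:-C, 2:-C, 3:-C, 4:-B, 5:-*, 6:+B, 7:+C, 8:-C, 9:-C, 10:+C
Rule 1 (one point beyond the 3σ limits) is satisfied at point 5.

rule 1 at point 5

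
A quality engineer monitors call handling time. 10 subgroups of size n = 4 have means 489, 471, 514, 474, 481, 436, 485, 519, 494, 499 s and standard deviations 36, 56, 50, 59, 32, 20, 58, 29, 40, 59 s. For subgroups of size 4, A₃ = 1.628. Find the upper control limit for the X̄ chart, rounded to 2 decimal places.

557.67

X̄̄ = (489 + 471 + 514 + 474 + 481 + 436 + 485 + 519 + 494 + 499) / 10 = 486.2000
s̄ = (36 + 56 + 50 + 59 + 32 + 20 + 58 + 29 + 40 + 59) / 10 = 43.9000
UCL = X̄̄ + A₃·s̄ = 486.2000 + 1.628 × 43.9000 = 557.6692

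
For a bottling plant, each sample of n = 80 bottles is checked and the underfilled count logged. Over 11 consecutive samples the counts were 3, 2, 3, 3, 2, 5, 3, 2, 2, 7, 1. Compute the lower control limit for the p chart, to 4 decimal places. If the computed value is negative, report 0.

0.0000

p̄ = Σdᵢ / (k·n) = 33 / (11 × 80) = 0.03750
LCL = p̄ − 3·√(p̄(1−p̄)/n) = 0.03750 − 3 × 0.02124 = -0.02622 → 0 (negative, so LCL = 0)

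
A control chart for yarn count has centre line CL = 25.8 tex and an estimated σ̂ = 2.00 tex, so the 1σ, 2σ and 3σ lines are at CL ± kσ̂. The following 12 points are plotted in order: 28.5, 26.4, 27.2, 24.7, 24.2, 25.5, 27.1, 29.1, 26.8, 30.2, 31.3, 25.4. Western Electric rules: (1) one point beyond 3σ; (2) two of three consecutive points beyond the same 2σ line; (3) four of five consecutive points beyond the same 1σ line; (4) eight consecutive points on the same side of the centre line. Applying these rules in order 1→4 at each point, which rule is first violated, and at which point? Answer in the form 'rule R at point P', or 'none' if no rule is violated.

rule 2 at point 11

Zone of each point (C = within 1σ̂, B = 1σ̂–2σ̂, A = 2σ̂–3σ̂, * = beyond 3σ̂; sign = side of CL): 1:+B, 2:+C, 3:+C, 4:-C, 5:-C, 6:-C, 7:+C, 8:+B, 9:+C, 10:+A, 11:+A, 12:-C
Rule 2 (two of three consecutive points beyond the same 2σ limit) is satisfied at point 11.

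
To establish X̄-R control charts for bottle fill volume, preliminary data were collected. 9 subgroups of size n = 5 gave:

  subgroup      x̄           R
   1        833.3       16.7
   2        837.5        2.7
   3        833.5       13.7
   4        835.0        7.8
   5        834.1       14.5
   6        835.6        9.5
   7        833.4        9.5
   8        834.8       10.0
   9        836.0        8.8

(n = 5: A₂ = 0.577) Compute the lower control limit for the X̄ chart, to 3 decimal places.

828.825

X̄̄ = (833.3 + 837.5 + 833.5 + 835.0 + 834.1 + 835.6 + 833.4 + 834.8 + 836.0) / 9 = 7513.2000 / 9 = 834.8000
R̄ = (16.7 + 2.7 + 13.7 + 7.8 + 14.5 + 9.5 + 9.5 + 10.0 + 8.8) / 9 = 93.2000 / 9 = 10.3556
LCL = X̄̄ − A₂·R̄ = 834.8000 − 0.577 × 10.3556 = 828.8248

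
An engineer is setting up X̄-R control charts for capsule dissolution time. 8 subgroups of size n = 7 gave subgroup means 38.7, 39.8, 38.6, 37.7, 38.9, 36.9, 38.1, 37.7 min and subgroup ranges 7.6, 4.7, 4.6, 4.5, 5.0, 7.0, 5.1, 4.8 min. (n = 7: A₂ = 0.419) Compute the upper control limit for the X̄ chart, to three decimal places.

X̄̄ = (38.7 + 39.8 + 38.6 + 37.7 + 38.9 + 36.9 + 38.1 + 37.7) / 8 = 306.4000 / 8 = 38.3000
R̄ = (7.6 + 4.7 + 4.6 + 4.5 + 5.0 + 7.0 + 5.1 + 4.8) / 8 = 43.3000 / 8 = 5.4125
UCL = X̄̄ + A₂·R̄ = 38.3000 + 0.419 × 5.4125 = 40.5678

40.568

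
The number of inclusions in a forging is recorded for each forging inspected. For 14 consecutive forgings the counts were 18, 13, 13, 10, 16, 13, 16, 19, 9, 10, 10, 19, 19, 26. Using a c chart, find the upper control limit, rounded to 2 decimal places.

c̄ = (18 + 13 + 13 + 10 + 16 + 13 + 16 + 19 + 9 + 10 + 10 + 19 + 19 + 26) / 14 = 211 / 14 = 15.0714
UCL = c̄ + 3√c̄ = 15.0714 + 3 × √15.0714 = 15.0714 + 3 × 3.8822 = 26.7180

26.72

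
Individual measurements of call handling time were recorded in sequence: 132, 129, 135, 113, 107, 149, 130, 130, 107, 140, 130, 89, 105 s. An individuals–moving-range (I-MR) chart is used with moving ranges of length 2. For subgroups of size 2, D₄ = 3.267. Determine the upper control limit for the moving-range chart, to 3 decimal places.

60.167

Moving ranges: 3, 6, 22, 6, 42, 19, 0, 23, 33, 10, 41, 16; M̄R̄ = 221.0000 / 12 = 18.4167
UCL_MR = D₄·M̄R̄ = 3.267 × 18.4167 = 60.1673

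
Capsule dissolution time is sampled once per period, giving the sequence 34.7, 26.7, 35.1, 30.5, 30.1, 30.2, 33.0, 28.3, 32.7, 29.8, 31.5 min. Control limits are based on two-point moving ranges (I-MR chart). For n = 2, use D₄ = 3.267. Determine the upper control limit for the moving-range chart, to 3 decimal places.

12.415

Moving ranges: 8.0, 8.4, 4.6, 0.4, 0.1, 2.8, 4.7, 4.4, 2.9, 1.7; M̄R̄ = 38.0000 / 10 = 3.8000
UCL_MR = D₄·M̄R̄ = 3.267 × 3.8000 = 12.4146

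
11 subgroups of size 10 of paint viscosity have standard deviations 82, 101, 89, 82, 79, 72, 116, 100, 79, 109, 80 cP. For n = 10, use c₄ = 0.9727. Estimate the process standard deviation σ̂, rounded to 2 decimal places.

s̄ = (82 + 101 + 89 + 82 + 79 + 72 + 116 + 100 + 79 + 109 + 80) / 11 = 89.9091
σ̂ = s̄ / c₄ = 89.9091 / 0.9727 = 92.4325

92.43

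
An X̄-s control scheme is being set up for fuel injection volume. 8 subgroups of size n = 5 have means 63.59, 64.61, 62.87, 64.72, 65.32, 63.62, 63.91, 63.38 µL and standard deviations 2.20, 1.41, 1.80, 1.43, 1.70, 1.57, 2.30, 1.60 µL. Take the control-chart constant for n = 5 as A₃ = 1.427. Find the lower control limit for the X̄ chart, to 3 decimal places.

61.503

X̄̄ = (63.59 + 64.61 + 62.87 + 64.72 + 65.32 + 63.62 + 63.91 + 63.38) / 8 = 64.0025
s̄ = (2.20 + 1.41 + 1.80 + 1.43 + 1.70 + 1.57 + 2.30 + 1.60) / 8 = 1.7512
LCL = X̄̄ − A₃·s̄ = 64.0025 − 1.427 × 1.7512 = 61.5035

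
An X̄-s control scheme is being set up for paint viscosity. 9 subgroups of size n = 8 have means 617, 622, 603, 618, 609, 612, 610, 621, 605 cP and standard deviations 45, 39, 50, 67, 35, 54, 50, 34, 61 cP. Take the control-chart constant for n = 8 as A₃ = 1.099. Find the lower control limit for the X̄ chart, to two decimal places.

559.88

X̄̄ = (617 + 622 + 603 + 618 + 609 + 612 + 610 + 621 + 605) / 9 = 613.0000
s̄ = (45 + 39 + 50 + 67 + 35 + 54 + 50 + 34 + 61) / 9 = 48.3333
LCL = X̄̄ − A₃·s̄ = 613.0000 − 1.099 × 48.3333 = 559.8817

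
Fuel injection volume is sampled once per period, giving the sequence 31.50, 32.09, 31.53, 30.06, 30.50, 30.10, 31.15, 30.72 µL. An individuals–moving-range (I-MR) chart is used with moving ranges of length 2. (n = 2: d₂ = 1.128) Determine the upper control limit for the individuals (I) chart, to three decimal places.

32.833

X̄ = (31.50 + 32.09 + 31.53 + 30.06 + 30.50 + 30.10 + 31.15 + 30.72) / 8 = 30.9563
Moving ranges: 0.59, 0.56, 1.47, 0.44, 0.40, 1.05, 0.43; M̄R̄ = 4.9400 / 7 = 0.7057
UCL = X̄ + 3·M̄R̄/d₂ = 30.9563 + 3 × 0.7057 / 1.128 = 32.8331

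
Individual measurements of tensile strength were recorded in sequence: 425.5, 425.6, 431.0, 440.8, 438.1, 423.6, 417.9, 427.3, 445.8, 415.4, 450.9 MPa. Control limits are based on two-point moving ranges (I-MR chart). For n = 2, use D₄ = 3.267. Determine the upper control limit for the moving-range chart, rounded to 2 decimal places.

43.12

Moving ranges: 0.1, 5.4, 9.8, 2.7, 14.5, 5.7, 9.4, 18.5, 30.4, 35.5; M̄R̄ = 132.0000 / 10 = 13.2000
UCL_MR = D₄·M̄R̄ = 3.267 × 13.2000 = 43.1244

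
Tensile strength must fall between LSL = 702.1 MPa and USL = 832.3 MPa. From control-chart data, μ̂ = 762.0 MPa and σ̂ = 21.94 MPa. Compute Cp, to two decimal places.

0.99

Cp = (USL − LSL) / (6σ̂) = (832.3 − 702.1) / (6 × 21.94) = 130.2000 / 131.6400 = 0.9891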